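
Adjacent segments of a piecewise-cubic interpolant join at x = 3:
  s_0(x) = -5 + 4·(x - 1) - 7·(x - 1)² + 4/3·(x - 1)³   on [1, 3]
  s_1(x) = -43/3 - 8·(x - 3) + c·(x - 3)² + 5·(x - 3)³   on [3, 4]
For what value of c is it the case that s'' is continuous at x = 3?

s_0''(x) = -14 + 8·(x - 1), so s_0''(3) = 2. On the right, s_1''(3) = 2c, so c = 1.

1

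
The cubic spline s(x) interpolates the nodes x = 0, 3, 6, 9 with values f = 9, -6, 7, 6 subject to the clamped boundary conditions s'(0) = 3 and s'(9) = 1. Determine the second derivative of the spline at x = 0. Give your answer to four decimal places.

Let m_i = s''(x_i). Step sizes h_i = 3, 3, 3; slopes of the chords Δ_i = (y_(i+1) - y_i)/h_i = -5, 13/3, -1/3.
  3·m_0 + 12·m_1 + 3·m_2 = 6(Δ_1 - Δ_0) = 56
  3·m_1 + 12·m_2 + 3·m_3 = 6(Δ_2 - Δ_1) = -28
Clamped end conditions give two more equations: 2h_0·m_0 + h_0·m_1 = 6(Δ_0 - s'(0)) = -48 and h_2·m_2 + 2h_2·m_3 = 6(s'(9) - Δ_2) = 8.
Solving the tridiagonal system: m_0 = -568/45, m_1 = 416/45, m_2 = -256/45, m_3 = 188/45.

-12.6222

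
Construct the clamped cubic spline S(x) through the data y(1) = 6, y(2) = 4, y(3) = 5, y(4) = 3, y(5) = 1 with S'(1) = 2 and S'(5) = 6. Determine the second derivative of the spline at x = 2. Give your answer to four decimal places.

10.2143

Write m_i for S''(x_i). With h_i = 1, 1, 1, 1 and divided differences Δ_i = -2, 1, -2, -2, the continuity of S' gives the tridiagonal system
  1·m_0 + 4·m_1 + 1·m_2 = 6(Δ_1 - Δ_0) = 18
  1·m_1 + 4·m_2 + 1·m_3 = 6(Δ_2 - Δ_1) = -18
  1·m_2 + 4·m_3 + 1·m_4 = 6(Δ_3 - Δ_2) = 0
Clamped end conditions give two more equations: 2h_0·m_0 + h_0·m_1 = 6(Δ_0 - S'(1)) = -24 and h_3·m_3 + 2h_3·m_4 = 6(S'(5) - Δ_3) = 48.
Solving: m_0 = -479/28, m_1 = 143/14, m_2 = -23/4, m_3 = -73/14, m_4 = 745/28.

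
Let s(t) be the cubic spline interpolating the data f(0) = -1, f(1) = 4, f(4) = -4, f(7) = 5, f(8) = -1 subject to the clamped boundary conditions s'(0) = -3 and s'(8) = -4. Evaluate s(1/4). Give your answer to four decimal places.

-0.9111

Put m_i = s'' at the i-th knot. Here h = (1, 3, 3, 1) and Δ = (5, -8/3, 3, -6), so the interior equations h_(i-1)·m_(i-1) + 2(h_(i-1)+h_i)·m_i + h_i·m_(i+1) = 6(Δ_i − Δ_(i-1)) read
  1·m_0 + 8·m_1 + 3·m_2 = 6(Δ_1 - Δ_0) = -46
  3·m_1 + 12·m_2 + 3·m_3 = 6(Δ_2 - Δ_1) = 34
  3·m_2 + 8·m_3 + 1·m_4 = 6(Δ_3 - Δ_2) = -54
Clamped end conditions give two more equations: 2h_0·m_0 + h_0·m_1 = 6(Δ_0 - s'(0)) = 48 and h_3·m_3 + 2h_3·m_4 = 6(s'(8) - Δ_3) = 12.
Forward elimination and back-substitution give m_0 = 731/24, m_1 = -155/12, m_2 = 215/24, m_3 = -139/12, m_4 = 283/24.
On [0, 1], s(t) = -1 - 3·t + 731/48·t² - 347/48·t³.
With t = 1/4: s(1/4) = -933/1024.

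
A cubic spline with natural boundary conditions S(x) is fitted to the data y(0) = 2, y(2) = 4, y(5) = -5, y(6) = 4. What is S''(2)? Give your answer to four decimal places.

-5.7465

With M_i denoting the second derivative at x_i, h_i = 2, 3, 1, and Δ_i = (y_(i+1) − y_i)/h_i = 1, -3, 9:
  2·M_0 + 10·M_1 + 3·M_2 = 6(Δ_1 - Δ_0) = -24
  3·M_1 + 8·M_2 + 1·M_3 = 6(Δ_2 - Δ_1) = 72
Natural end conditions: M_0 = M_3 = 0.
Solving: M_0 = 0, M_1 = -408/71, M_2 = 792/71, M_3 = 0.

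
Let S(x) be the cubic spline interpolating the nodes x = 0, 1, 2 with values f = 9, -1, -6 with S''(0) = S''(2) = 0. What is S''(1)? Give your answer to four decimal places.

With m_i denoting the second derivative at x_i, h_i = 1, 1, and Δ_i = (y_(i+1) − y_i)/h_i = -10, -5:
  1·m_0 + 4·m_1 + 1·m_2 = 6(Δ_1 - Δ_0) = 30
Natural end conditions: m_0 = m_2 = 0.
Forward elimination and back-substitution give m_0 = 0, m_1 = 15/2, m_2 = 0.

7.5000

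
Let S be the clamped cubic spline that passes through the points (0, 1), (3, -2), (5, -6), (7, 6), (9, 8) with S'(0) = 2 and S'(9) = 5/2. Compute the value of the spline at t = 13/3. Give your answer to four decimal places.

-6.3827

Let σ_i = S''(x_i). Step sizes h_i = 3, 2, 2, 2; slopes of the chords Δ_i = (y_(i+1) - y_i)/h_i = -1, -2, 6, 1.
  3·σ_0 + 10·σ_1 + 2·σ_2 = 6(Δ_1 - Δ_0) = -6
  2·σ_1 + 8·σ_2 + 2·σ_3 = 6(Δ_2 - Δ_1) = 48
  2·σ_2 + 8·σ_3 + 2·σ_4 = 6(Δ_3 - Δ_2) = -30
Clamped end conditions give two more equations: 2h_0·σ_0 + h_0·σ_1 = 6(Δ_0 - S'(0)) = -18 and h_3·σ_3 + 2h_3·σ_4 = 6(S'(9) - Δ_3) = 9.
Hence σ_0 = -305/138, σ_1 = -109/69, σ_2 = 2267/276, σ_3 = -502/69, σ_4 = 1625/276.
On [3, 5], S(t) = -2 - 339/92·(t - 3) - 109/138·(t - 3)² + 901/1104·(t - 3)³.
With (t - 3) = 4/3: S(13/3) = -517/81.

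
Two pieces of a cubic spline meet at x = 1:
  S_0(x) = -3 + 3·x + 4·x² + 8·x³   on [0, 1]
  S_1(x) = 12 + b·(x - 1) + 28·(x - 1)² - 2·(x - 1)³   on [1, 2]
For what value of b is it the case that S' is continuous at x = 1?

35

S_0'(x) = 3 + 8·x + 24·x², so S_0'(1) = 35. On the right, S_1'(1) = b, so b = 35.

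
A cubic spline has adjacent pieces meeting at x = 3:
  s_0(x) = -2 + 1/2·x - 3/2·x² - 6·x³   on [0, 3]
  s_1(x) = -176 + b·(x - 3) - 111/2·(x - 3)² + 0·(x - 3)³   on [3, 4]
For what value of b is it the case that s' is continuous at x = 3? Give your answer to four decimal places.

-170.5000

s_0'(x) = 1/2 - 3·x - 18·x², so s_0'(3) = -341/2. On the right, s_1'(3) = b, so b = -341/2.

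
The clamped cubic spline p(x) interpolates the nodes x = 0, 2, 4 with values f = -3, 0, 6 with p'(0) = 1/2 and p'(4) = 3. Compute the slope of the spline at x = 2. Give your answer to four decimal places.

2.5000

Put σ_i = p'' at the i-th knot. Here h = (2, 2) and Δ = (3/2, 3), so the interior equations h_(i-1)·σ_(i-1) + 2(h_(i-1)+h_i)·σ_i + h_i·σ_(i+1) = 6(Δ_i − Δ_(i-1)) read
  2·σ_0 + 8·σ_1 + 2·σ_2 = 6(Δ_1 - Δ_0) = 9
Clamped end conditions give two more equations: 2h_0·σ_0 + h_0·σ_1 = 6(Δ_0 - p'(0)) = 6 and h_1·σ_1 + 2h_1·σ_2 = 6(p'(4) - Δ_1) = 0.
Solving: σ_0 = 1, σ_1 = 1, σ_2 = -1/2.
On [2, 4], p'(x) = b_1 + 2c_1·(x - 2) + 3d_1·(x - 2)² with b_1 = Δ_1 - h_1(2σ_1 + σ_2)/6 = 5/2, c_1 = σ_1/2 = 1/2, d_1 = (σ_2 - σ_1)/(6h_1) = -1/8. So p'(2) = 5/2.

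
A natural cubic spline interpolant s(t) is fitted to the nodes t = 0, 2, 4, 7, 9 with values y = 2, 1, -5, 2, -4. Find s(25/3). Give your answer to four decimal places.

Put m_i = s'' at the i-th knot. Here h = (2, 2, 3, 2) and Δ = (-1/2, -3, 7/3, -3), so the interior equations h_(i-1)·m_(i-1) + 2(h_(i-1)+h_i)·m_i + h_i·m_(i+1) = 6(Δ_i − Δ_(i-1)) read
  2·m_0 + 8·m_1 + 2·m_2 = 6(Δ_1 - Δ_0) = -15
  2·m_1 + 10·m_2 + 3·m_3 = 6(Δ_2 - Δ_1) = 32
  3·m_2 + 10·m_3 + 2·m_4 = 6(Δ_3 - Δ_2) = -32
Natural end conditions: m_0 = m_4 = 0.
Solving the tridiagonal system: m_0 = 0, m_1 = -2197/688, m_2 = 907/172, m_3 = -1645/344, m_4 = 0.
On [7, 9], s(t) = 2 + 97/516·(t - 7) - 1645/688·(t - 7)² + 1645/4128·(t - 7)³.
With (t - 7) = 4/3: s(25/3) = -3676/3483.

-1.0554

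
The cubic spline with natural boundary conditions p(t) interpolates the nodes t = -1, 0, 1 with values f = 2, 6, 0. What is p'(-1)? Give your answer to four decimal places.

Write M_i for p''(x_i). With h_i = 1, 1 and divided differences Δ_i = 4, -6, the continuity of p' gives the tridiagonal system
  1·M_0 + 4·M_1 + 1·M_2 = 6(Δ_1 - Δ_0) = -60
Natural end conditions: M_0 = M_2 = 0.
Solving: M_0 = 0, M_1 = -15, M_2 = 0.
On [-1, 0], p'(t) = b_0 + 2c_0·(t + 1) + 3d_0·(t + 1)² with b_0 = Δ_0 - h_0(2M_0 + M_1)/6 = 13/2, c_0 = M_0/2 = 0, d_0 = (M_1 - M_0)/(6h_0) = -5/2. So p'(-1) = 13/2.

6.5000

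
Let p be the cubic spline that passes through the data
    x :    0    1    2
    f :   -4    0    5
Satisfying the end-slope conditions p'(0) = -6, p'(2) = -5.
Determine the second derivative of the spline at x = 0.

With M_i denoting the second derivative at x_i, h_i = 1, 1, and Δ_i = (y_(i+1) − y_i)/h_i = 4, 5:
  1·M_0 + 4·M_1 + 1·M_2 = 6(Δ_1 - Δ_0) = 6
Clamped end conditions give two more equations: 2h_0·M_0 + h_0·M_1 = 6(Δ_0 - p'(0)) = 60 and h_1·M_1 + 2h_1·M_2 = 6(p'(2) - Δ_1) = -60.
Solving: M_0 = 29, M_1 = 2, M_2 = -31.

29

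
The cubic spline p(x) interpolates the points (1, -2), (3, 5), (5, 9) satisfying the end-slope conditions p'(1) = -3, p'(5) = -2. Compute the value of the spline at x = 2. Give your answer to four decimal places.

-0.5938

Let M_i = p''(x_i). Step sizes h_i = 2, 2; slopes of the chords Δ_i = (y_(i+1) - y_i)/h_i = 7/2, 2.
  2·M_0 + 8·M_1 + 2·M_2 = 6(Δ_1 - Δ_0) = -9
Clamped end conditions give two more equations: 2h_0·M_0 + h_0·M_1 = 6(Δ_0 - p'(1)) = 39 and h_1·M_1 + 2h_1·M_2 = 6(p'(5) - Δ_1) = -24.
Solving the tridiagonal system: M_0 = 89/8, M_1 = -11/4, M_2 = -37/8.
On [1, 3], p(x) = -2 - 3·(x - 1) + 89/16·(x - 1)² - 37/32·(x - 1)³.
With (x - 1) = 1: p(2) = -19/32.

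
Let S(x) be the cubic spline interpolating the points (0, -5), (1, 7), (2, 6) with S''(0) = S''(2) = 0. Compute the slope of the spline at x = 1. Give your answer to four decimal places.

5.5000

Put M_i = S'' at the i-th knot. Here h = (1, 1) and Δ = (12, -1), so the interior equations h_(i-1)·M_(i-1) + 2(h_(i-1)+h_i)·M_i + h_i·M_(i+1) = 6(Δ_i − Δ_(i-1)) read
  1·M_0 + 4·M_1 + 1·M_2 = 6(Δ_1 - Δ_0) = -78
Natural end conditions: M_0 = M_2 = 0.
Solving the tridiagonal system: M_0 = 0, M_1 = -39/2, M_2 = 0.
On [1, 2], S'(x) = b_1 + 2c_1·(x - 1) + 3d_1·(x - 1)² with b_1 = Δ_1 - h_1(2M_1 + M_2)/6 = 11/2, c_1 = M_1/2 = -39/4, d_1 = (M_2 - M_1)/(6h_1) = 13/4. So S'(1) = 11/2.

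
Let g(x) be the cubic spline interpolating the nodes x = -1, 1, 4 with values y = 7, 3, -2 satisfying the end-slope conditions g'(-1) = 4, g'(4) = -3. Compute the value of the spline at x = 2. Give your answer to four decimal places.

0.8593

Let σ_i = g''(x_i). Step sizes h_i = 2, 3; slopes of the chords Δ_i = (y_(i+1) - y_i)/h_i = -2, -5/3.
  2·σ_0 + 10·σ_1 + 3·σ_2 = 6(Δ_1 - Δ_0) = 2
Clamped end conditions give two more equations: 2h_0·σ_0 + h_0·σ_1 = 6(Δ_0 - g'(-1)) = -36 and h_1·σ_1 + 2h_1·σ_2 = 6(g'(4) - Δ_1) = -8.
Hence σ_0 = -53/5, σ_1 = 16/5, σ_2 = -44/15.
On [1, 4], g(x) = 3 - 17/5·(x - 1) + 8/5·(x - 1)² - 46/135·(x - 1)³.
With (x - 1) = 1: g(2) = 116/135.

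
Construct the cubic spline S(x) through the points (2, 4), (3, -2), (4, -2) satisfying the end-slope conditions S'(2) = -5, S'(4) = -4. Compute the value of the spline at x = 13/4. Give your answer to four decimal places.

-2.1289

With m_i denoting the second derivative at x_i, h_i = 1, 1, and Δ_i = (y_(i+1) − y_i)/h_i = -6, 0:
  1·m_0 + 4·m_1 + 1·m_2 = 6(Δ_1 - Δ_0) = 36
Clamped end conditions give two more equations: 2h_0·m_0 + h_0·m_1 = 6(Δ_0 - S'(2)) = -6 and h_1·m_1 + 2h_1·m_2 = 6(S'(4) - Δ_1) = -24.
Solving: m_0 = -23/2, m_1 = 17, m_2 = -41/2.
On [3, 4], S(x) = -2 - 9/4·(x - 3) + 17/2·(x - 3)² - 25/4·(x - 3)³.
With (x - 3) = 1/4: S(13/4) = -545/256.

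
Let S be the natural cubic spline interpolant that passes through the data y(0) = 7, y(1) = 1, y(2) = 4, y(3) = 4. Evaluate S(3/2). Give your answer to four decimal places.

2.0500

Put M_i = S'' at the i-th knot. Here h = (1, 1, 1) and Δ = (-6, 3, 0), so the interior equations h_(i-1)·M_(i-1) + 2(h_(i-1)+h_i)·M_i + h_i·M_(i+1) = 6(Δ_i − Δ_(i-1)) read
  1·M_0 + 4·M_1 + 1·M_2 = 6(Δ_1 - Δ_0) = 54
  1·M_1 + 4·M_2 + 1·M_3 = 6(Δ_2 - Δ_1) = -18
Natural end conditions: M_0 = M_3 = 0.
Hence M_0 = 0, M_1 = 78/5, M_2 = -42/5, M_3 = 0.
On [1, 2], S(x) = 1 - 4/5·(x - 1) + 39/5·(x - 1)² - 4·(x - 1)³.
With (x - 1) = 1/2: S(3/2) = 41/20.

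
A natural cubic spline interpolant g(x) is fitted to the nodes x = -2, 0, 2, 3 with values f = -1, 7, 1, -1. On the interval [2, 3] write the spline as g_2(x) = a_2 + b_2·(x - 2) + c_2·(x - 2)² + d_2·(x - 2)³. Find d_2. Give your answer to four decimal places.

Let M_i = g''(x_i). Step sizes h_i = 2, 2, 1; slopes of the chords Δ_i = (y_(i+1) - y_i)/h_i = 4, -3, -2.
  2·M_0 + 8·M_1 + 2·M_2 = 6(Δ_1 - Δ_0) = -42
  2·M_1 + 6·M_2 + 1·M_3 = 6(Δ_2 - Δ_1) = 6
Natural end conditions: M_0 = M_3 = 0.
Solving the tridiagonal system: M_0 = 0, M_1 = -6, M_2 = 3, M_3 = 0.
On [2, 3], with g_2(x) = a_2 + b_2·(x - 2) + c_2·(x - 2)² + d_2·(x - 2)³: c_2 = M_2/2 = 3/2, d_2 = (M_3 - M_2)/(6h_2) = -1/2, b_2 = Δ_2 - h_2(2M_2 + M_3)/6 = -3.

-0.5000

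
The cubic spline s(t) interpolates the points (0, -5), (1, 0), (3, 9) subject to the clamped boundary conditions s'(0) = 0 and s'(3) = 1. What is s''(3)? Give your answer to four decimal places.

-4.4167

Put M_i = s'' at the i-th knot. Here h = (1, 2) and Δ = (5, 9/2), so the interior equations h_(i-1)·M_(i-1) + 2(h_(i-1)+h_i)·M_i + h_i·M_(i+1) = 6(Δ_i − Δ_(i-1)) read
  1·M_0 + 6·M_1 + 2·M_2 = 6(Δ_1 - Δ_0) = -3
Clamped end conditions give two more equations: 2h_0·M_0 + h_0·M_1 = 6(Δ_0 - s'(0)) = 30 and h_1·M_1 + 2h_1·M_2 = 6(s'(3) - Δ_1) = -21.
Solving: M_0 = 95/6, M_1 = -5/3, M_2 = -53/12.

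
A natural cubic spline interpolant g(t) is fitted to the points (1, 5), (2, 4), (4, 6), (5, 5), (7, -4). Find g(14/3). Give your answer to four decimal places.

Write σ_i for g''(x_i). With h_i = 1, 2, 1, 2 and divided differences Δ_i = -1, 1, -1, -9/2, the continuity of g' gives the tridiagonal system
  1·σ_0 + 6·σ_1 + 2·σ_2 = 6(Δ_1 - Δ_0) = 12
  2·σ_1 + 6·σ_2 + 1·σ_3 = 6(Δ_2 - Δ_1) = -12
  1·σ_2 + 6·σ_3 + 2·σ_4 = 6(Δ_3 - Δ_2) = -21
Natural end conditions: σ_0 = σ_4 = 0.
Hence σ_0 = 0, σ_1 = 87/31, σ_2 = -75/31, σ_3 = -96/31, σ_4 = 0.
On [4, 5], g(t) = 6 + 10/31·(t - 4) - 75/62·(t - 4)² - 7/62·(t - 4)³.
With (t - 4) = 2/3: g(14/3) = 4724/837.

5.6440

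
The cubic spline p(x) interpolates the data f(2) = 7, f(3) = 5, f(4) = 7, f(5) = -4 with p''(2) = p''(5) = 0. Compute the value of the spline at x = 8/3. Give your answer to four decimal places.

4.9506

Let M_i = p''(x_i). Step sizes h_i = 1, 1, 1; slopes of the chords Δ_i = (y_(i+1) - y_i)/h_i = -2, 2, -11.
  1·M_0 + 4·M_1 + 1·M_2 = 6(Δ_1 - Δ_0) = 24
  1·M_1 + 4·M_2 + 1·M_3 = 6(Δ_2 - Δ_1) = -78
Natural end conditions: M_0 = M_3 = 0.
Solving: M_0 = 0, M_1 = 58/5, M_2 = -112/5, M_3 = 0.
On [2, 3], p(x) = 7 - 59/15·(x - 2) + 0·(x - 2)² + 29/15·(x - 2)³.
With (x - 2) = 2/3: p(8/3) = 401/81.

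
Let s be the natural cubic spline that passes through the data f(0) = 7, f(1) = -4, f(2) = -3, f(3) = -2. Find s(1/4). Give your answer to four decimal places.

3.5000

Write M_i for s''(x_i). With h_i = 1, 1, 1 and divided differences Δ_i = -11, 1, 1, the continuity of s' gives the tridiagonal system
  1·M_0 + 4·M_1 + 1·M_2 = 6(Δ_1 - Δ_0) = 72
  1·M_1 + 4·M_2 + 1·M_3 = 6(Δ_2 - Δ_1) = 0
Natural end conditions: M_0 = M_3 = 0.
Solving: M_0 = 0, M_1 = 96/5, M_2 = -24/5, M_3 = 0.
On [0, 1], s(x) = 7 - 71/5·x + 0·x² + 16/5·x³.
With x = 1/4: s(1/4) = 7/2.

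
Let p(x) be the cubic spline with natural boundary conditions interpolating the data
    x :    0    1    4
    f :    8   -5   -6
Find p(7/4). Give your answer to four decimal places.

-9.9258

Write m_i for p''(x_i). With h_i = 1, 3 and divided differences Δ_i = -13, -1/3, the continuity of p' gives the tridiagonal system
  1·m_0 + 8·m_1 + 3·m_2 = 6(Δ_1 - Δ_0) = 76
Natural end conditions: m_0 = m_2 = 0.
Hence m_0 = 0, m_1 = 19/2, m_2 = 0.
On [1, 4], p(x) = -5 - 59/6·(x - 1) + 19/4·(x - 1)² - 19/36·(x - 1)³.
With (x - 1) = 3/4: p(7/4) = -2541/256.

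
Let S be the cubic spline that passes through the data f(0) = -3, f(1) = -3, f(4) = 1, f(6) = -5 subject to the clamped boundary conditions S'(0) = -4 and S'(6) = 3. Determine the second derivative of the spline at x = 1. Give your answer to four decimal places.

Let m_i = S''(x_i). Step sizes h_i = 1, 3, 2; slopes of the chords Δ_i = (y_(i+1) - y_i)/h_i = 0, 4/3, -3.
  1·m_0 + 8·m_1 + 3·m_2 = 6(Δ_1 - Δ_0) = 8
  3·m_1 + 10·m_2 + 2·m_3 = 6(Δ_2 - Δ_1) = -26
Clamped end conditions give two more equations: 2h_0·m_0 + h_0·m_1 = 6(Δ_0 - S'(0)) = 24 and h_2·m_2 + 2h_2·m_3 = 6(S'(6) - Δ_2) = 36.
Forward elimination and back-substitution give m_0 = 436/39, m_1 = 64/39, m_2 = -212/39, m_3 = 457/39.

1.6410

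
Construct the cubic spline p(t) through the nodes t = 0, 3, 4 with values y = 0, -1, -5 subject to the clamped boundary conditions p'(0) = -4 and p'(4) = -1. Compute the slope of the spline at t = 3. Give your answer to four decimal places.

-3.7500

Put M_i = p'' at the i-th knot. Here h = (3, 1) and Δ = (-1/3, -4), so the interior equations h_(i-1)·M_(i-1) + 2(h_(i-1)+h_i)·M_i + h_i·M_(i+1) = 6(Δ_i − Δ_(i-1)) read
  3·M_0 + 8·M_1 + 1·M_2 = 6(Δ_1 - Δ_0) = -22
Clamped end conditions give two more equations: 2h_0·M_0 + h_0·M_1 = 6(Δ_0 - p'(0)) = 22 and h_1·M_1 + 2h_1·M_2 = 6(p'(4) - Δ_1) = 18.
Solving: M_0 = 43/6, M_1 = -7, M_2 = 25/2.
On [3, 4], p'(t) = b_1 + 2c_1·(t - 3) + 3d_1·(t - 3)² with b_1 = Δ_1 - h_1(2M_1 + M_2)/6 = -15/4, c_1 = M_1/2 = -7/2, d_1 = (M_2 - M_1)/(6h_1) = 13/4. So p'(3) = -15/4.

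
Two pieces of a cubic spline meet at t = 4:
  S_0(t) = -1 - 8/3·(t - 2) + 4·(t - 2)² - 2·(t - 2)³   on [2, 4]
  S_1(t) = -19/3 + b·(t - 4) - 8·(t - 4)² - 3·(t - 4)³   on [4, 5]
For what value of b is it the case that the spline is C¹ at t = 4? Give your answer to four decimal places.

-10.6667

S_0'(t) = -8/3 + 8·(t - 2) - 6·(t - 2)², so S_0'(4) = -32/3. On the right, S_1'(4) = b, so b = -32/3.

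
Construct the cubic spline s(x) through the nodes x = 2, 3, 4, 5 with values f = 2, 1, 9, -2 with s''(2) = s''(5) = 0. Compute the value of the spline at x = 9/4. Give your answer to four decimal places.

Put m_i = s'' at the i-th knot. Here h = (1, 1, 1) and Δ = (-1, 8, -11), so the interior equations h_(i-1)·m_(i-1) + 2(h_(i-1)+h_i)·m_i + h_i·m_(i+1) = 6(Δ_i − Δ_(i-1)) read
  1·m_0 + 4·m_1 + 1·m_2 = 6(Δ_1 - Δ_0) = 54
  1·m_1 + 4·m_2 + 1·m_3 = 6(Δ_2 - Δ_1) = -114
Natural end conditions: m_0 = m_3 = 0.
Hence m_0 = 0, m_1 = 22, m_2 = -34, m_3 = 0.
On [2, 3], s(x) = 2 - 14/3·(x - 2) + 0·(x - 2)² + 11/3·(x - 2)³.
With (x - 2) = 1/4: s(9/4) = 57/64.

0.8906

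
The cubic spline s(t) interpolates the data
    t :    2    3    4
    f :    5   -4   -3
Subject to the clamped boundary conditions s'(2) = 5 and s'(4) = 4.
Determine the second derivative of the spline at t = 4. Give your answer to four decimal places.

Let M_i = s''(x_i). Step sizes h_i = 1, 1; slopes of the chords Δ_i = (y_(i+1) - y_i)/h_i = -9, 1.
  1·M_0 + 4·M_1 + 1·M_2 = 6(Δ_1 - Δ_0) = 60
Clamped end conditions give two more equations: 2h_0·M_0 + h_0·M_1 = 6(Δ_0 - s'(2)) = -84 and h_1·M_1 + 2h_1·M_2 = 6(s'(4) - Δ_1) = 18.
Forward elimination and back-substitution give M_0 = -115/2, M_1 = 31, M_2 = -13/2.

-6.5000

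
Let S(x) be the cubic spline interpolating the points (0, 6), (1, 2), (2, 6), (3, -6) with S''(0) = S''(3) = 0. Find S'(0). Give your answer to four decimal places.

-7.2000

Write σ_i for S''(x_i). With h_i = 1, 1, 1 and divided differences Δ_i = -4, 4, -12, the continuity of S' gives the tridiagonal system
  1·σ_0 + 4·σ_1 + 1·σ_2 = 6(Δ_1 - Δ_0) = 48
  1·σ_1 + 4·σ_2 + 1·σ_3 = 6(Δ_2 - Δ_1) = -96
Natural end conditions: σ_0 = σ_3 = 0.
Solving: σ_0 = 0, σ_1 = 96/5, σ_2 = -144/5, σ_3 = 0.
On [0, 1], S'(x) = b_0 + 2c_0·x + 3d_0·x² with b_0 = Δ_0 - h_0(2σ_0 + σ_1)/6 = -36/5, c_0 = σ_0/2 = 0, d_0 = (σ_1 - σ_0)/(6h_0) = 16/5. So S'(0) = -36/5.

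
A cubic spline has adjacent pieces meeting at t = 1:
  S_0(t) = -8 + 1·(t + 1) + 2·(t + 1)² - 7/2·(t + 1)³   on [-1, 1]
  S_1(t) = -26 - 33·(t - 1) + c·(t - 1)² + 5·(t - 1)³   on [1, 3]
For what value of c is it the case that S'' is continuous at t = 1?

S_0''(t) = 4 - 21·(t + 1), so S_0''(1) = -38. On the right, S_1''(1) = 2c, so c = -19.

-19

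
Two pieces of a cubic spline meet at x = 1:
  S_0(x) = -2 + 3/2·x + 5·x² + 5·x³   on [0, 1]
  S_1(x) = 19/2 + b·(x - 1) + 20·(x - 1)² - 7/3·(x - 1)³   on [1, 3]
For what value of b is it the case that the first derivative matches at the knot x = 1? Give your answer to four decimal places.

26.5000

S_0'(x) = 3/2 + 10·x + 15·x², so S_0'(1) = 53/2. On the right, S_1'(1) = b, so b = 53/2.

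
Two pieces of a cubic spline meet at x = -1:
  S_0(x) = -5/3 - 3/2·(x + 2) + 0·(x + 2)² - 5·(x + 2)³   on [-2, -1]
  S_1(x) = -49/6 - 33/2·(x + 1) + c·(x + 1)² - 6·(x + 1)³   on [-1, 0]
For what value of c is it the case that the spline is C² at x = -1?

-15

S_0''(x) = 0 - 30·(x + 2), so S_0''(-1) = -30. On the right, S_1''(-1) = 2c, so c = -15.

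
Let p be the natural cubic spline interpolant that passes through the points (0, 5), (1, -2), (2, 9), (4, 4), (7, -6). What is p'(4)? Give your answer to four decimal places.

-6.8333

Write M_i for p''(x_i). With h_i = 1, 1, 2, 3 and divided differences Δ_i = -7, 11, -5/2, -10/3, the continuity of p' gives the tridiagonal system
  1·M_0 + 4·M_1 + 1·M_2 = 6(Δ_1 - Δ_0) = 108
  1·M_1 + 6·M_2 + 2·M_3 = 6(Δ_2 - Δ_1) = -81
  2·M_2 + 10·M_3 + 3·M_4 = 6(Δ_3 - Δ_2) = -5
Natural end conditions: M_0 = M_4 = 0.
Forward elimination and back-substitution give M_0 = 0, M_1 = 32, M_2 = -20, M_3 = 7/2, M_4 = 0.
On [4, 7], p'(x) = b_3 + 2c_3·(x - 4) + 3d_3·(x - 4)² with b_3 = Δ_3 - h_3(2M_3 + M_4)/6 = -41/6, c_3 = M_3/2 = 7/4, d_3 = (M_4 - M_3)/(6h_3) = -7/36. So p'(4) = -41/6.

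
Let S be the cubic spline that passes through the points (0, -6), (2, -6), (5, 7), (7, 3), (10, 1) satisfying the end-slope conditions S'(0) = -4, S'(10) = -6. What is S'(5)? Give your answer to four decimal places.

Put M_i = S'' at the i-th knot. Here h = (2, 3, 2, 3) and Δ = (0, 13/3, -2, -2/3), so the interior equations h_(i-1)·M_(i-1) + 2(h_(i-1)+h_i)·M_i + h_i·M_(i+1) = 6(Δ_i − Δ_(i-1)) read
  2·M_0 + 10·M_1 + 3·M_2 = 6(Δ_1 - Δ_0) = 26
  3·M_1 + 10·M_2 + 2·M_3 = 6(Δ_2 - Δ_1) = -38
  2·M_2 + 10·M_3 + 3·M_4 = 6(Δ_3 - Δ_2) = 8
Clamped end conditions give two more equations: 2h_0·M_0 + h_0·M_1 = 6(Δ_0 - S'(0)) = 24 and h_3·M_3 + 2h_3·M_4 = 6(S'(10) - Δ_3) = -32.
Forward elimination and back-substitution give M_0 = 1861/435, M_1 = 1498/435, M_2 = -2464/435, M_3 = 1808/435, M_4 = -3224/435.
On [5, 7], S'(x) = b_2 + 2c_2·(x - 5) + 3d_2·(x - 5)² with b_2 = Δ_2 - h_2(2M_2 + M_3)/6 = 34/87, c_2 = M_2/2 = -1232/435, d_2 = (M_3 - M_2)/(6h_2) = 356/435. So S'(5) = 34/87.

0.3908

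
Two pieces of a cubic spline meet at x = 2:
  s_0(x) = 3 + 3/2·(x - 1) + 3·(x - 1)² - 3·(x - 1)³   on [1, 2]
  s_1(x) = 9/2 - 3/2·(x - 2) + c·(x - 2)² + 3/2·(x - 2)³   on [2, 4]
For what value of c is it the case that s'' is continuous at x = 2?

-6

s_0''(x) = 6 - 18·(x - 1), so s_0''(2) = -12. On the right, s_1''(2) = 2c, so c = -6.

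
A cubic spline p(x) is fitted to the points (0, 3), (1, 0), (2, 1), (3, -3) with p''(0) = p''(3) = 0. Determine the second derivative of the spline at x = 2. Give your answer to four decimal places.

-9.6000

Write m_i for p''(x_i). With h_i = 1, 1, 1 and divided differences Δ_i = -3, 1, -4, the continuity of p' gives the tridiagonal system
  1·m_0 + 4·m_1 + 1·m_2 = 6(Δ_1 - Δ_0) = 24
  1·m_1 + 4·m_2 + 1·m_3 = 6(Δ_2 - Δ_1) = -30
Natural end conditions: m_0 = m_3 = 0.
Solving the tridiagonal system: m_0 = 0, m_1 = 42/5, m_2 = -48/5, m_3 = 0.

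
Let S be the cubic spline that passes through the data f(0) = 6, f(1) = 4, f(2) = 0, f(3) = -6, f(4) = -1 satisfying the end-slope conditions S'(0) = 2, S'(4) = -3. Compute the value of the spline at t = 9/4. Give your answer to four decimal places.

Put M_i = S'' at the i-th knot. Here h = (1, 1, 1, 1) and Δ = (-2, -4, -6, 5), so the interior equations h_(i-1)·M_(i-1) + 2(h_(i-1)+h_i)·M_i + h_i·M_(i+1) = 6(Δ_i − Δ_(i-1)) read
  1·M_0 + 4·M_1 + 1·M_2 = 6(Δ_1 - Δ_0) = -12
  1·M_1 + 4·M_2 + 1·M_3 = 6(Δ_2 - Δ_1) = -12
  1·M_2 + 4·M_3 + 1·M_4 = 6(Δ_3 - Δ_2) = 66
Clamped end conditions give two more equations: 2h_0·M_0 + h_0·M_1 = 6(Δ_0 - S'(0)) = -24 and h_3·M_3 + 2h_3·M_4 = 6(S'(4) - Δ_3) = -48.
Solving: M_0 = -95/7, M_1 = 22/7, M_2 = -11, M_3 = 202/7, M_4 = -269/7.
On [2, 3], S(t) = 0 - 50/7·(t - 2) - 11/2·(t - 2)² + 93/14·(t - 2)³.
With (t - 2) = 1/4: S(9/4) = -1815/896.

-2.0257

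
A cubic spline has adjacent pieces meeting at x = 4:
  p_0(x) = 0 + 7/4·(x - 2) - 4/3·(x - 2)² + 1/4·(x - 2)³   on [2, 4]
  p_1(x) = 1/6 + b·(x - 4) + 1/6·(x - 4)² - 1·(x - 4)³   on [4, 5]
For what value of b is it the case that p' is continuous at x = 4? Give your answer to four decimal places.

p_0'(x) = 7/4 - 8/3·(x - 2) + 3/4·(x - 2)², so p_0'(4) = -7/12. On the right, p_1'(4) = b, so b = -7/12.

-0.5833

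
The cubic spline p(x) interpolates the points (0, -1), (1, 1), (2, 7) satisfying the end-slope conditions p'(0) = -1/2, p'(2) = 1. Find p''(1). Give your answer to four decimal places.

Write M_i for p''(x_i). With h_i = 1, 1 and divided differences Δ_i = 2, 6, the continuity of p' gives the tridiagonal system
  1·M_0 + 4·M_1 + 1·M_2 = 6(Δ_1 - Δ_0) = 24
Clamped end conditions give two more equations: 2h_0·M_0 + h_0·M_1 = 6(Δ_0 - p'(0)) = 15 and h_1·M_1 + 2h_1·M_2 = 6(p'(2) - Δ_1) = -30.
Forward elimination and back-substitution give M_0 = 9/4, M_1 = 21/2, M_2 = -81/4.

10.5000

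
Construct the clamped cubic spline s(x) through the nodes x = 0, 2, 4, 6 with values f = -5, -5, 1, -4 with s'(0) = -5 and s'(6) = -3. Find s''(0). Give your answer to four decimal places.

6.5667

Write M_i for s''(x_i). With h_i = 2, 2, 2 and divided differences Δ_i = 0, 3, -5/2, the continuity of s' gives the tridiagonal system
  2·M_0 + 8·M_1 + 2·M_2 = 6(Δ_1 - Δ_0) = 18
  2·M_1 + 8·M_2 + 2·M_3 = 6(Δ_2 - Δ_1) = -33
Clamped end conditions give two more equations: 2h_0·M_0 + h_0·M_1 = 6(Δ_0 - s'(0)) = 30 and h_2·M_2 + 2h_2·M_3 = 6(s'(6) - Δ_2) = -3.
Forward elimination and back-substitution give M_0 = 197/30, M_1 = 28/15, M_2 = -151/30, M_3 = 53/30.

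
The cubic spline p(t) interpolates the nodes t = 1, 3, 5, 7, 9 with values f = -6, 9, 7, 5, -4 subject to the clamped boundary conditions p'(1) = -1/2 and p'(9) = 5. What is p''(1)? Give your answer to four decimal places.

18.0982

With M_i denoting the second derivative at x_i, h_i = 2, 2, 2, 2, and Δ_i = (y_(i+1) − y_i)/h_i = 15/2, -1, -1, -9/2:
  2·M_0 + 8·M_1 + 2·M_2 = 6(Δ_1 - Δ_0) = -51
  2·M_1 + 8·M_2 + 2·M_3 = 6(Δ_2 - Δ_1) = 0
  2·M_2 + 8·M_3 + 2·M_4 = 6(Δ_3 - Δ_2) = -21
Clamped end conditions give two more equations: 2h_0·M_0 + h_0·M_1 = 6(Δ_0 - p'(1)) = 48 and h_3·M_3 + 2h_3·M_4 = 6(p'(9) - Δ_3) = 57.
Solving: M_0 = 2027/112, M_1 = -683/56, M_2 = 83/16, M_3 = -479/56, M_4 = 2075/112.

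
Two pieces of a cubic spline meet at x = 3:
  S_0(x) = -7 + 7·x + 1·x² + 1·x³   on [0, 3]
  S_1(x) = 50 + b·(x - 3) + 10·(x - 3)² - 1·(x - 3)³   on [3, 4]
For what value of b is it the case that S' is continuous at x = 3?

S_0'(x) = 7 + 2·x + 3·x², so S_0'(3) = 40. On the right, S_1'(3) = b, so b = 40.

40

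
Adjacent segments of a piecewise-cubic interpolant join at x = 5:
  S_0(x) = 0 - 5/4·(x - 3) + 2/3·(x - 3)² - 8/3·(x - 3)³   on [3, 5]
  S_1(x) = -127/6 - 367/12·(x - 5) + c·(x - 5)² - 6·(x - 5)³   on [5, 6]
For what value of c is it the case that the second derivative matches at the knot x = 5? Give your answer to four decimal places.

-15.3333

S_0''(x) = 4/3 - 16·(x - 3), so S_0''(5) = -92/3. On the right, S_1''(5) = 2c, so c = -46/3.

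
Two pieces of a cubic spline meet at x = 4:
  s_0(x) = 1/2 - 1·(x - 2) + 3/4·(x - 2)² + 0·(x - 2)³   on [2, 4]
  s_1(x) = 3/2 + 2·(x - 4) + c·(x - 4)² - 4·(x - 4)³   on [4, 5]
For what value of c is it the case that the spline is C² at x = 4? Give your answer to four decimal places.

0.7500

s_0''(x) = 3/2 + 0·(x - 2), so s_0''(4) = 3/2. On the right, s_1''(4) = 2c, so c = 3/4.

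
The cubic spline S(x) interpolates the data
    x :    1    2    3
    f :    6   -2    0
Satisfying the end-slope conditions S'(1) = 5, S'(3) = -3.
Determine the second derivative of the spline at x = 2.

Write m_i for S''(x_i). With h_i = 1, 1 and divided differences Δ_i = -8, 2, the continuity of S' gives the tridiagonal system
  1·m_0 + 4·m_1 + 1·m_2 = 6(Δ_1 - Δ_0) = 60
Clamped end conditions give two more equations: 2h_0·m_0 + h_0·m_1 = 6(Δ_0 - S'(1)) = -78 and h_1·m_1 + 2h_1·m_2 = 6(S'(3) - Δ_1) = -30.
Solving the tridiagonal system: m_0 = -58, m_1 = 38, m_2 = -34.

38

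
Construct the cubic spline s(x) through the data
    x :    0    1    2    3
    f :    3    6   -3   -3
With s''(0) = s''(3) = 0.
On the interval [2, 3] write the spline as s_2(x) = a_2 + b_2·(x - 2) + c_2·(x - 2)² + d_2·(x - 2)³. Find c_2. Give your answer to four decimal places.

9.6000

With m_i denoting the second derivative at x_i, h_i = 1, 1, 1, and Δ_i = (y_(i+1) − y_i)/h_i = 3, -9, 0:
  1·m_0 + 4·m_1 + 1·m_2 = 6(Δ_1 - Δ_0) = -72
  1·m_1 + 4·m_2 + 1·m_3 = 6(Δ_2 - Δ_1) = 54
Natural end conditions: m_0 = m_3 = 0.
Solving the tridiagonal system: m_0 = 0, m_1 = -114/5, m_2 = 96/5, m_3 = 0.
On [2, 3], with s_2(x) = a_2 + b_2·(x - 2) + c_2·(x - 2)² + d_2·(x - 2)³: c_2 = m_2/2 = 48/5, d_2 = (m_3 - m_2)/(6h_2) = -16/5, b_2 = Δ_2 - h_2(2m_2 + m_3)/6 = -32/5.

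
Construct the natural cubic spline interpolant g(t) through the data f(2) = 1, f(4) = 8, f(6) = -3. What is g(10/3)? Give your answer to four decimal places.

Put M_i = g'' at the i-th knot. Here h = (2, 2) and Δ = (7/2, -11/2), so the interior equations h_(i-1)·M_(i-1) + 2(h_(i-1)+h_i)·M_i + h_i·M_(i+1) = 6(Δ_i − Δ_(i-1)) read
  2·M_0 + 8·M_1 + 2·M_2 = 6(Δ_1 - Δ_0) = -54
Natural end conditions: M_0 = M_2 = 0.
Solving: M_0 = 0, M_1 = -27/4, M_2 = 0.
On [2, 4], g(t) = 1 + 23/4·(t - 2) + 0·(t - 2)² - 9/16·(t - 2)³.
With (t - 2) = 4/3: g(10/3) = 22/3.

7.3333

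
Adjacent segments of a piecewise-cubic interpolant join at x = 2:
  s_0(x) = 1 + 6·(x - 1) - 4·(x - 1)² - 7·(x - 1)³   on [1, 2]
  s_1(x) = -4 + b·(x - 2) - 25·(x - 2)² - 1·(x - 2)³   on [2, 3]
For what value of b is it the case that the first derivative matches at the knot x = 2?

-23

s_0'(x) = 6 - 8·(x - 1) - 21·(x - 1)², so s_0'(2) = -23. On the right, s_1'(2) = b, so b = -23.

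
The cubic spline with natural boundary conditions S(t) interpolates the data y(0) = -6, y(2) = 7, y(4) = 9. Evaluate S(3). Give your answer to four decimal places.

Let σ_i = S''(x_i). Step sizes h_i = 2, 2; slopes of the chords Δ_i = (y_(i+1) - y_i)/h_i = 13/2, 1.
  2·σ_0 + 8·σ_1 + 2·σ_2 = 6(Δ_1 - Δ_0) = -33
Natural end conditions: σ_0 = σ_2 = 0.
Hence σ_0 = 0, σ_1 = -33/8, σ_2 = 0.
On [2, 4], S(t) = 7 + 15/4·(t - 2) - 33/16·(t - 2)² + 11/32·(t - 2)³.
With (t - 2) = 1: S(3) = 289/32.

9.0313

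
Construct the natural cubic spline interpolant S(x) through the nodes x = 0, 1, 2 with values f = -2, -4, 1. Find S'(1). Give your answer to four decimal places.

With M_i denoting the second derivative at x_i, h_i = 1, 1, and Δ_i = (y_(i+1) − y_i)/h_i = -2, 5:
  1·M_0 + 4·M_1 + 1·M_2 = 6(Δ_1 - Δ_0) = 42
Natural end conditions: M_0 = M_2 = 0.
Solving: M_0 = 0, M_1 = 21/2, M_2 = 0.
On [1, 2], S'(x) = b_1 + 2c_1·(x - 1) + 3d_1·(x - 1)² with b_1 = Δ_1 - h_1(2M_1 + M_2)/6 = 3/2, c_1 = M_1/2 = 21/4, d_1 = (M_2 - M_1)/(6h_1) = -7/4. So S'(1) = 3/2.

1.5000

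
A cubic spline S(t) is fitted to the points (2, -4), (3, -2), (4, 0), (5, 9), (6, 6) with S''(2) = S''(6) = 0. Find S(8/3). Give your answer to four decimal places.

Write m_i for S''(x_i). With h_i = 1, 1, 1, 1 and divided differences Δ_i = 2, 2, 9, -3, the continuity of S' gives the tridiagonal system
  1·m_0 + 4·m_1 + 1·m_2 = 6(Δ_1 - Δ_0) = 0
  1·m_1 + 4·m_2 + 1·m_3 = 6(Δ_2 - Δ_1) = 42
  1·m_2 + 4·m_3 + 1·m_4 = 6(Δ_3 - Δ_2) = -72
Natural end conditions: m_0 = m_4 = 0.
Hence m_0 = 0, m_1 = -30/7, m_2 = 120/7, m_3 = -156/7, m_4 = 0.
On [2, 3], S(t) = -4 + 19/7·(t - 2) + 0·(t - 2)² - 5/7·(t - 2)³.
With (t - 2) = 2/3: S(8/3) = -454/189.

-2.4021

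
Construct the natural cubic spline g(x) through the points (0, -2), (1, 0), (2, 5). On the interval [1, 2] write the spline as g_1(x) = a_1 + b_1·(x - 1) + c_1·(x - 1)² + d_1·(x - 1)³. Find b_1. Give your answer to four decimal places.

Put m_i = g'' at the i-th knot. Here h = (1, 1) and Δ = (2, 5), so the interior equations h_(i-1)·m_(i-1) + 2(h_(i-1)+h_i)·m_i + h_i·m_(i+1) = 6(Δ_i − Δ_(i-1)) read
  1·m_0 + 4·m_1 + 1·m_2 = 6(Δ_1 - Δ_0) = 18
Natural end conditions: m_0 = m_2 = 0.
Solving the tridiagonal system: m_0 = 0, m_1 = 9/2, m_2 = 0.
On [1, 2], with g_1(x) = a_1 + b_1·(x - 1) + c_1·(x - 1)² + d_1·(x - 1)³: c_1 = m_1/2 = 9/4, d_1 = (m_2 - m_1)/(6h_1) = -3/4, b_1 = Δ_1 - h_1(2m_1 + m_2)/6 = 7/2.

3.5000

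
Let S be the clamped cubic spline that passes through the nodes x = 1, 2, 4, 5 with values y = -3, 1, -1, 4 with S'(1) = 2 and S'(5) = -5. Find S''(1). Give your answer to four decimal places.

12.2857

Write M_i for S''(x_i). With h_i = 1, 2, 1 and divided differences Δ_i = 4, -1, 5, the continuity of S' gives the tridiagonal system
  1·M_0 + 6·M_1 + 2·M_2 = 6(Δ_1 - Δ_0) = -30
  2·M_1 + 6·M_2 + 1·M_3 = 6(Δ_2 - Δ_1) = 36
Clamped end conditions give two more equations: 2h_0·M_0 + h_0·M_1 = 6(Δ_0 - S'(1)) = 12 and h_2·M_2 + 2h_2·M_3 = 6(S'(5) - Δ_2) = -60.
Solving: M_0 = 86/7, M_1 = -88/7, M_2 = 116/7, M_3 = -268/7.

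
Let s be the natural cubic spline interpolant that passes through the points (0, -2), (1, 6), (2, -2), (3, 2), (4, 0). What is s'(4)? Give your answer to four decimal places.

-4.7500

Put m_i = s'' at the i-th knot. Here h = (1, 1, 1, 1) and Δ = (8, -8, 4, -2), so the interior equations h_(i-1)·m_(i-1) + 2(h_(i-1)+h_i)·m_i + h_i·m_(i+1) = 6(Δ_i − Δ_(i-1)) read
  1·m_0 + 4·m_1 + 1·m_2 = 6(Δ_1 - Δ_0) = -96
  1·m_1 + 4·m_2 + 1·m_3 = 6(Δ_2 - Δ_1) = 72
  1·m_2 + 4·m_3 + 1·m_4 = 6(Δ_3 - Δ_2) = -36
Natural end conditions: m_0 = m_4 = 0.
Hence m_0 = 0, m_1 = -63/2, m_2 = 30, m_3 = -33/2, m_4 = 0.
On [3, 4], s'(x) = b_3 + 2c_3·(x - 3) + 3d_3·(x - 3)² with b_3 = Δ_3 - h_3(2m_3 + m_4)/6 = 7/2, c_3 = m_3/2 = -33/4, d_3 = (m_4 - m_3)/(6h_3) = 11/4. So s'(4) = -19/4.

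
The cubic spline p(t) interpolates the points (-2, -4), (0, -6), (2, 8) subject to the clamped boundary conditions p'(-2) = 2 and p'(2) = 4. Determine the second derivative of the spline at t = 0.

Write M_i for p''(x_i). With h_i = 2, 2 and divided differences Δ_i = -1, 7, the continuity of p' gives the tridiagonal system
  2·M_0 + 8·M_1 + 2·M_2 = 6(Δ_1 - Δ_0) = 48
Clamped end conditions give two more equations: 2h_0·M_0 + h_0·M_1 = 6(Δ_0 - p'(-2)) = -18 and h_1·M_1 + 2h_1·M_2 = 6(p'(2) - Δ_1) = -18.
Solving: M_0 = -10, M_1 = 11, M_2 = -10.

11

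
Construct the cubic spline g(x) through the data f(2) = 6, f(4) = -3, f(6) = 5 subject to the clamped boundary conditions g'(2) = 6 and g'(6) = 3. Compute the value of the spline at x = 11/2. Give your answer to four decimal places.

Put σ_i = g'' at the i-th knot. Here h = (2, 2) and Δ = (-9/2, 4), so the interior equations h_(i-1)·σ_(i-1) + 2(h_(i-1)+h_i)·σ_i + h_i·σ_(i+1) = 6(Δ_i − Δ_(i-1)) read
  2·σ_0 + 8·σ_1 + 2·σ_2 = 6(Δ_1 - Δ_0) = 51
Clamped end conditions give two more equations: 2h_0·σ_0 + h_0·σ_1 = 6(Δ_0 - g'(2)) = -63 and h_1·σ_1 + 2h_1·σ_2 = 6(g'(6) - Δ_1) = -6.
Solving: σ_0 = -183/8, σ_1 = 57/4, σ_2 = -69/8.
On [4, 6], g(x) = -3 - 21/8·(x - 4) + 57/8·(x - 4)² - 61/32·(x - 4)³.
With (x - 4) = 3/2: g(11/2) = 681/256.

2.6602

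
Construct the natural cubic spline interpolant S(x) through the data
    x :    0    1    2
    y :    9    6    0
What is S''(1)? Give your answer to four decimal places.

With m_i denoting the second derivative at x_i, h_i = 1, 1, and Δ_i = (y_(i+1) − y_i)/h_i = -3, -6:
  1·m_0 + 4·m_1 + 1·m_2 = 6(Δ_1 - Δ_0) = -18
Natural end conditions: m_0 = m_2 = 0.
Hence m_0 = 0, m_1 = -9/2, m_2 = 0.

-4.5000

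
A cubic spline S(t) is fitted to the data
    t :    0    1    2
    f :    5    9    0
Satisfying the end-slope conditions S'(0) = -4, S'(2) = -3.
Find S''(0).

44

With M_i denoting the second derivative at x_i, h_i = 1, 1, and Δ_i = (y_(i+1) − y_i)/h_i = 4, -9:
  1·M_0 + 4·M_1 + 1·M_2 = 6(Δ_1 - Δ_0) = -78
Clamped end conditions give two more equations: 2h_0·M_0 + h_0·M_1 = 6(Δ_0 - S'(0)) = 48 and h_1·M_1 + 2h_1·M_2 = 6(S'(2) - Δ_1) = 36.
Solving: M_0 = 44, M_1 = -40, M_2 = 38.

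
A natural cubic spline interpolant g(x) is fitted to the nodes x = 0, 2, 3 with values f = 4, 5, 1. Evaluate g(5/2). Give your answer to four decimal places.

3.2813

Put σ_i = g'' at the i-th knot. Here h = (2, 1) and Δ = (1/2, -4), so the interior equations h_(i-1)·σ_(i-1) + 2(h_(i-1)+h_i)·σ_i + h_i·σ_(i+1) = 6(Δ_i − Δ_(i-1)) read
  2·σ_0 + 6·σ_1 + 1·σ_2 = 6(Δ_1 - Δ_0) = -27
Natural end conditions: σ_0 = σ_2 = 0.
Solving: σ_0 = 0, σ_1 = -9/2, σ_2 = 0.
On [2, 3], g(x) = 5 - 5/2·(x - 2) - 9/4·(x - 2)² + 3/4·(x - 2)³.
With (x - 2) = 1/2: g(5/2) = 105/32.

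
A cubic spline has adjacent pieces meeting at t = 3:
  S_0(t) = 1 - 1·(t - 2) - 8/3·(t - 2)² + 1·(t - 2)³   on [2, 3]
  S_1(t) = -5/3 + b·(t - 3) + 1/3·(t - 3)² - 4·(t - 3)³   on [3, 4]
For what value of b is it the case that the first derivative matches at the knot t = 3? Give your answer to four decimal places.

S_0'(t) = -1 - 16/3·(t - 2) + 3·(t - 2)², so S_0'(3) = -10/3. On the right, S_1'(3) = b, so b = -10/3.

-3.3333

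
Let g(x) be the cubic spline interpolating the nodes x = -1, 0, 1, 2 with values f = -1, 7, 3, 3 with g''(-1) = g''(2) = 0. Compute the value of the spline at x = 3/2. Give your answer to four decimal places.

Write M_i for g''(x_i). With h_i = 1, 1, 1 and divided differences Δ_i = 8, -4, 0, the continuity of g' gives the tridiagonal system
  1·M_0 + 4·M_1 + 1·M_2 = 6(Δ_1 - Δ_0) = -72
  1·M_1 + 4·M_2 + 1·M_3 = 6(Δ_2 - Δ_1) = 24
Natural end conditions: M_0 = M_3 = 0.
Hence M_0 = 0, M_1 = -104/5, M_2 = 56/5, M_3 = 0.
On [1, 2], g(x) = 3 - 56/15·(x - 1) + 28/5·(x - 1)² - 28/15·(x - 1)³.
With (x - 1) = 1/2: g(3/2) = 23/10.

2.3000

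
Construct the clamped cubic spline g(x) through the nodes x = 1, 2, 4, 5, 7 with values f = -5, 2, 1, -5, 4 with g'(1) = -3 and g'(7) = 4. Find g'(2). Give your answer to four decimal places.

Write M_i for g''(x_i). With h_i = 1, 2, 1, 2 and divided differences Δ_i = 7, -1/2, -6, 9/2, the continuity of g' gives the tridiagonal system
  1·M_0 + 6·M_1 + 2·M_2 = 6(Δ_1 - Δ_0) = -45
  2·M_1 + 6·M_2 + 1·M_3 = 6(Δ_2 - Δ_1) = -33
  1·M_2 + 6·M_3 + 2·M_4 = 6(Δ_3 - Δ_2) = 63
Clamped end conditions give two more equations: 2h_0·M_0 + h_0·M_1 = 6(Δ_0 - g'(1)) = 60 and h_3·M_3 + 2h_3·M_4 = 6(g'(7) - Δ_3) = -3.
Solving the tridiagonal system: M_0 = 3362/93, M_1 = -1144/93, M_2 = -683/186, M_3 = 1268/93, M_4 = -2815/372.
On [2, 4], g'(x) = b_1 + 2c_1·(x - 2) + 3d_1·(x - 2)² with b_1 = Δ_1 - h_1(2M_1 + M_2)/6 = 830/93, c_1 = M_1/2 = -572/93, d_1 = (M_2 - M_1)/(6h_1) = 535/744. So g'(2) = 830/93.

8.9247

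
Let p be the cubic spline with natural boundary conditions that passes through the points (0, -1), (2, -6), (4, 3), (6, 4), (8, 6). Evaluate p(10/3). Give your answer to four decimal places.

Let M_i = p''(x_i). Step sizes h_i = 2, 2, 2, 2; slopes of the chords Δ_i = (y_(i+1) - y_i)/h_i = -5/2, 9/2, 1/2, 1.
  2·M_0 + 8·M_1 + 2·M_2 = 6(Δ_1 - Δ_0) = 42
  2·M_1 + 8·M_2 + 2·M_3 = 6(Δ_2 - Δ_1) = -24
  2·M_2 + 8·M_3 + 2·M_4 = 6(Δ_3 - Δ_2) = 3
Natural end conditions: M_0 = M_4 = 0.
Solving the tridiagonal system: M_0 = 0, M_1 = 729/112, M_2 = -141/28, M_3 = 183/112, M_4 = 0.
On [2, 4], p(x) = -6 + 103/56·(x - 2) + 729/224·(x - 2)² - 431/448·(x - 2)³.
With (x - 2) = 4/3: p(10/3) = -8/189.

-0.0423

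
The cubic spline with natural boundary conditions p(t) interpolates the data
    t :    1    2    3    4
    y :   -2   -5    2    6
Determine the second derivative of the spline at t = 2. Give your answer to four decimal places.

With M_i denoting the second derivative at x_i, h_i = 1, 1, 1, and Δ_i = (y_(i+1) − y_i)/h_i = -3, 7, 4:
  1·M_0 + 4·M_1 + 1·M_2 = 6(Δ_1 - Δ_0) = 60
  1·M_1 + 4·M_2 + 1·M_3 = 6(Δ_2 - Δ_1) = -18
Natural end conditions: M_0 = M_3 = 0.
Forward elimination and back-substitution give M_0 = 0, M_1 = 86/5, M_2 = -44/5, M_3 = 0.

17.2000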